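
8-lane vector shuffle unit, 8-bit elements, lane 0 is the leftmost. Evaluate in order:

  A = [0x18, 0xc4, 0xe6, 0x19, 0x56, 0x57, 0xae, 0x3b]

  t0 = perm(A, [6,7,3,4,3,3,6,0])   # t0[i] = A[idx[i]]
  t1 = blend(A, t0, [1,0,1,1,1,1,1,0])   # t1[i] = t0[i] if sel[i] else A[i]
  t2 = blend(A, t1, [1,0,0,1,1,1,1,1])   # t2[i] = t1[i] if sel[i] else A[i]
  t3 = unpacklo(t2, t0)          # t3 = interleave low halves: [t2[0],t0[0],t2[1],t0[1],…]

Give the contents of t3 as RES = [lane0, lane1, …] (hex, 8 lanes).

t0 = [0xae, 0x3b, 0x19, 0x56, 0x19, 0x19, 0xae, 0x18]
t1 = [0xae, 0xc4, 0x19, 0x56, 0x19, 0x19, 0xae, 0x3b]
t2 = [0xae, 0xc4, 0xe6, 0x56, 0x19, 0x19, 0xae, 0x3b]
t3 = [0xae, 0xae, 0xc4, 0x3b, 0xe6, 0x19, 0x56, 0x56]

RES = [0xae, 0xae, 0xc4, 0x3b, 0xe6, 0x19, 0x56, 0x56]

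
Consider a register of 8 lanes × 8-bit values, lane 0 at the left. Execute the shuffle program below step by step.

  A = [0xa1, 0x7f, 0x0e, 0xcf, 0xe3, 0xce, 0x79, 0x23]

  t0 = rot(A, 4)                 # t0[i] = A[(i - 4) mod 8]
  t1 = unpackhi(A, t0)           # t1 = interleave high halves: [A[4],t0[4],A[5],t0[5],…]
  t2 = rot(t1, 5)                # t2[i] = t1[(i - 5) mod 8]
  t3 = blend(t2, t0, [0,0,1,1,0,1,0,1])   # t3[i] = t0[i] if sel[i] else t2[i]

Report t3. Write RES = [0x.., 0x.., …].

t0 = [0xe3, 0xce, 0x79, 0x23, 0xa1, 0x7f, 0x0e, 0xcf]
t1 = [0xe3, 0xa1, 0xce, 0x7f, 0x79, 0x0e, 0x23, 0xcf]
t2 = [0x7f, 0x79, 0x0e, 0x23, 0xcf, 0xe3, 0xa1, 0xce]
t3 = [0x7f, 0x79, 0x79, 0x23, 0xcf, 0x7f, 0xa1, 0xcf]

RES = [ 0x7f  0x79  0x79  0x23  0xcf  0x7f  0xa1  0xcf ]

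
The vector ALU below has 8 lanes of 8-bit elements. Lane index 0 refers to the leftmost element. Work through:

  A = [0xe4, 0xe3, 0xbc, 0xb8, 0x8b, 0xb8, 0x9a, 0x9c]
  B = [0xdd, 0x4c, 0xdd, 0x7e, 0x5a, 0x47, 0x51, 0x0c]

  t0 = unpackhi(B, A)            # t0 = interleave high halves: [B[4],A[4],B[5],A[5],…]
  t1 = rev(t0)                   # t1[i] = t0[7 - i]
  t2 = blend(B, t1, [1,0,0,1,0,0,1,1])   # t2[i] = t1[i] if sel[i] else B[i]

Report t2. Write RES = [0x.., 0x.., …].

  t0: 5a 8b 47 b8 51 9a 0c 9c
  t1: 9c 0c 9a 51 b8 47 8b 5a
  t2: 9c 4c dd 51 5a 47 8b 5a

RES = [0x9c, 0x4c, 0xdd, 0x51, 0x5a, 0x47, 0x8b, 0x5a]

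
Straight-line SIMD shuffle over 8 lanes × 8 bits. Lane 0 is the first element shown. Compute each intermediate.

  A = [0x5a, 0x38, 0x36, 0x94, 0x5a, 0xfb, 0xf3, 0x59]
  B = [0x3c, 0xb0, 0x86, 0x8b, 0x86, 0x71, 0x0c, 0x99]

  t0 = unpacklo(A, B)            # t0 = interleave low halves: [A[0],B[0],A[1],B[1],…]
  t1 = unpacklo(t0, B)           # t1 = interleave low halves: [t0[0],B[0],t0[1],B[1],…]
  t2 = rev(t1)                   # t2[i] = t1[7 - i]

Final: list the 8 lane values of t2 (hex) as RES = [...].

RES = [ 0x8b  0xb0  0x86  0x38  0xb0  0x3c  0x3c  0x5a ]

  t0: 5a 3c 38 b0 36 86 94 8b
  t1: 5a 3c 3c b0 38 86 b0 8b
  t2: 8b b0 86 38 b0 3c 3c 5a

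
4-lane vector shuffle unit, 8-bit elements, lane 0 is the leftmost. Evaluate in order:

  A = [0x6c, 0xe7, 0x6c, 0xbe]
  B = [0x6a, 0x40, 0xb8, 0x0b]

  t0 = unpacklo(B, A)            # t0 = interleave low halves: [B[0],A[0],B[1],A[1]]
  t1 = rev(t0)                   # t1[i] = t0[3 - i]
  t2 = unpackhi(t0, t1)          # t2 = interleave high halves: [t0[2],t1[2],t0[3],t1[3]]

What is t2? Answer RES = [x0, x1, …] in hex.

  t0: 6a 6c 40 e7
  t1: e7 40 6c 6a
  t2: 40 6c e7 6a

RES = [0x40, 0x6c, 0xe7, 0x6a]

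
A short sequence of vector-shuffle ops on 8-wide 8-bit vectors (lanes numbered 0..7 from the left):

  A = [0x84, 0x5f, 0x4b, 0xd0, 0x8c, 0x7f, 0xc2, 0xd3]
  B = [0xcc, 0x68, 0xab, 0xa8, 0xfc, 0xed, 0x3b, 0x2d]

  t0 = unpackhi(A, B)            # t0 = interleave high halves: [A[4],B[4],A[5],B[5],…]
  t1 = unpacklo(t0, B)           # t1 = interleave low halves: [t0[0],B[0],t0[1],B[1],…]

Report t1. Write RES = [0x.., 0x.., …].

RES = [ 0x8c  0xcc  0xfc  0x68  0x7f  0xab  0xed  0xa8 ]

→ t0 |8c|fc|7f|ed|c2|3b|d3|2d|
→ t1 |8c|cc|fc|68|7f|ab|ed|a8|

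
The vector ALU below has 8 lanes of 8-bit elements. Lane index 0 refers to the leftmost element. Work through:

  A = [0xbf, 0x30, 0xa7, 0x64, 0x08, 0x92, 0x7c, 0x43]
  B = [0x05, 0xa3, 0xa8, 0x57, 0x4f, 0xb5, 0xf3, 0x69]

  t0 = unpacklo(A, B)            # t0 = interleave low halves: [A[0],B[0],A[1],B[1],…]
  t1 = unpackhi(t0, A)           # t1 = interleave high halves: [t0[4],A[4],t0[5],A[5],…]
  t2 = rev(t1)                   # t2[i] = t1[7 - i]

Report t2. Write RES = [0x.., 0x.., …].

RES = [ 0x43  0x57  0x7c  0x64  0x92  0xa8  0x08  0xa7 ]

  t0: bf 05 30 a3 a7 a8 64 57
  t1: a7 08 a8 92 64 7c 57 43
  t2: 43 57 7c 64 92 a8 08 a7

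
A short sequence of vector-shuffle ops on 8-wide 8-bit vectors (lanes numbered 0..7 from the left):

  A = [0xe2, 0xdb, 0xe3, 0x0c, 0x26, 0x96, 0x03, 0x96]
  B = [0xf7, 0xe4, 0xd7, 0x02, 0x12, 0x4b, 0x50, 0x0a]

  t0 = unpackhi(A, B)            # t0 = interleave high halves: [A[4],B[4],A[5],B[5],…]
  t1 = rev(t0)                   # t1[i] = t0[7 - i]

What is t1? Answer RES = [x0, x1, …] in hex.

→ t0 |26|12|96|4b|03|50|96|0a|
→ t1 |0a|96|50|03|4b|96|12|26|

RES = [0x0a, 0x96, 0x50, 0x03, 0x4b, 0x96, 0x12, 0x26]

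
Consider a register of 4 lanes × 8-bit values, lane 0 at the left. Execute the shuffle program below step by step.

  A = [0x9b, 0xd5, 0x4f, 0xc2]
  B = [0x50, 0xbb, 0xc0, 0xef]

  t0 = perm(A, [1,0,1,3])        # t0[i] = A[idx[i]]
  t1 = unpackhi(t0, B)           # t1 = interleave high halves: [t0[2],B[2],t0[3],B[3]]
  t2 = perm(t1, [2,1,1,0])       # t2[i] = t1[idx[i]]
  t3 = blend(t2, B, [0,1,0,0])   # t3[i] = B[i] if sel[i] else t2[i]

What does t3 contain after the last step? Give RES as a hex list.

RES = [ 0xc2  0xbb  0xc0  0xd5 ]

  t0: d5 9b d5 c2
  t1: d5 c0 c2 ef
  t2: c2 c0 c0 d5
  t3: c2 bb c0 d5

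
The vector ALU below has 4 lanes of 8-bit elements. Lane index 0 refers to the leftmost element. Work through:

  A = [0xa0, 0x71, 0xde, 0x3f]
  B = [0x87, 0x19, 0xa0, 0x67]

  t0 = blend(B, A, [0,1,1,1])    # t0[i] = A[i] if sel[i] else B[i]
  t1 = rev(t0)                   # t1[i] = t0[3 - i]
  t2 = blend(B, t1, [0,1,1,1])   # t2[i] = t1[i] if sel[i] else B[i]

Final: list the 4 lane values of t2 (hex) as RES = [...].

RES = [ 0x87  0xde  0x71  0x87 ]

t0 = [0x87, 0x71, 0xde, 0x3f]
t1 = [0x3f, 0xde, 0x71, 0x87]
t2 = [0x87, 0xde, 0x71, 0x87]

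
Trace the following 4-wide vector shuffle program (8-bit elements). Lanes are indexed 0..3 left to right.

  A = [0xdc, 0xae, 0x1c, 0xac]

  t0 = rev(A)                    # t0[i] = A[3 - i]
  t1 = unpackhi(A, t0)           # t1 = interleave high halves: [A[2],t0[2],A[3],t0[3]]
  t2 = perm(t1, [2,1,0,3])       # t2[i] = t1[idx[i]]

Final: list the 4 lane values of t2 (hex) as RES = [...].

RES = [ 0xac  0xae  0x1c  0xdc ]

→ t0 |ac|1c|ae|dc|
→ t1 |1c|ae|ac|dc|
→ t2 |ac|ae|1c|dc|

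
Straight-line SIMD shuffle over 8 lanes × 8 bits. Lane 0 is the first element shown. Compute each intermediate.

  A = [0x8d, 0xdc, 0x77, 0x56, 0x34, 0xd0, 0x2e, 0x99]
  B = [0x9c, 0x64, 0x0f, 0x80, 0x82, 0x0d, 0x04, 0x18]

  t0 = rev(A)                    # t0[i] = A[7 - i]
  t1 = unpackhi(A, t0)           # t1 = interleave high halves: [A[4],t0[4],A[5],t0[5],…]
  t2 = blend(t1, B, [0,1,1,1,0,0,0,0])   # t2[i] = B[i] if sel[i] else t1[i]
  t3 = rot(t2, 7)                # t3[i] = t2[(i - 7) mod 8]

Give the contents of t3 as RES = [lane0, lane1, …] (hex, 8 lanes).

RES = [0x64, 0x0f, 0x80, 0x2e, 0xdc, 0x99, 0x8d, 0x34]

  t0: 99 2e d0 34 56 77 dc 8d
  t1: 34 56 d0 77 2e dc 99 8d
  t2: 34 64 0f 80 2e dc 99 8d
  t3: 64 0f 80 2e dc 99 8d 34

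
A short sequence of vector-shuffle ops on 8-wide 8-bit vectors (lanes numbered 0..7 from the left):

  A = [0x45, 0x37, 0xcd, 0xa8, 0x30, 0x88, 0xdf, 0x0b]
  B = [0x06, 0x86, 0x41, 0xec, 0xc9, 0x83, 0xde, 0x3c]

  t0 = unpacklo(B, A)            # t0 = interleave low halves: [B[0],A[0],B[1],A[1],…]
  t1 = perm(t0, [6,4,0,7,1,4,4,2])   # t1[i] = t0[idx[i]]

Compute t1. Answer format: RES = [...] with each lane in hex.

  t0: 06 45 86 37 41 cd ec a8
  t1: ec 41 06 a8 45 41 41 86

RES = [0xec, 0x41, 0x06, 0xa8, 0x45, 0x41, 0x41, 0x86]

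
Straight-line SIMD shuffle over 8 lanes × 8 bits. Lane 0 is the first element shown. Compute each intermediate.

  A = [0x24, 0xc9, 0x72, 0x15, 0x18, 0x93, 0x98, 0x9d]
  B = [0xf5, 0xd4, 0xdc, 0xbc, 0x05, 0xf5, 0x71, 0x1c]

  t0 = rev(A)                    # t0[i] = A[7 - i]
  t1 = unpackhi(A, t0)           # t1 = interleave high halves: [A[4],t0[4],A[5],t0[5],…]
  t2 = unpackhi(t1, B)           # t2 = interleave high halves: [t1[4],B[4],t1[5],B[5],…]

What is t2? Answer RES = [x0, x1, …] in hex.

RES = [ 0x98  0x05  0xc9  0xf5  0x9d  0x71  0x24  0x1c ]

→ t0 |9d|98|93|18|15|72|c9|24|
→ t1 |18|15|93|72|98|c9|9d|24|
→ t2 |98|05|c9|f5|9d|71|24|1c|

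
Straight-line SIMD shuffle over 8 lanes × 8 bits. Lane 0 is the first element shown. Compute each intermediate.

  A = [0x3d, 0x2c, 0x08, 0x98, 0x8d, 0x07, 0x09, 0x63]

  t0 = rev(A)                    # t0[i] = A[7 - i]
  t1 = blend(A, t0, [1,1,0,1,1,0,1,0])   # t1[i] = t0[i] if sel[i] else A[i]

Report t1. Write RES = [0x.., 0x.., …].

RES = [ 0x63  0x09  0x08  0x8d  0x98  0x07  0x2c  0x63 ]

t0 = [0x63, 0x09, 0x07, 0x8d, 0x98, 0x08, 0x2c, 0x3d]
t1 = [0x63, 0x09, 0x08, 0x8d, 0x98, 0x07, 0x2c, 0x63]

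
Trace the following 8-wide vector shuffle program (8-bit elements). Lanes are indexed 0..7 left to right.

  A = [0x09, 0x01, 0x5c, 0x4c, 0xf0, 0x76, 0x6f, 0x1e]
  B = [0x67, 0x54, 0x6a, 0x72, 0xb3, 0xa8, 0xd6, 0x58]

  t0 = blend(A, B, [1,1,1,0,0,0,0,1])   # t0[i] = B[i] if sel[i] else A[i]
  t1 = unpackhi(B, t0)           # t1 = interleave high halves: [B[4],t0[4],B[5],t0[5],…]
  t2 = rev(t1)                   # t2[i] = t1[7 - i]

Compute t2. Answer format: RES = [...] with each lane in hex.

→ t0 |67|54|6a|4c|f0|76|6f|58|
→ t1 |b3|f0|a8|76|d6|6f|58|58|
→ t2 |58|58|6f|d6|76|a8|f0|b3|

RES = [ 0x58  0x58  0x6f  0xd6  0x76  0xa8  0xf0  0xb3 ]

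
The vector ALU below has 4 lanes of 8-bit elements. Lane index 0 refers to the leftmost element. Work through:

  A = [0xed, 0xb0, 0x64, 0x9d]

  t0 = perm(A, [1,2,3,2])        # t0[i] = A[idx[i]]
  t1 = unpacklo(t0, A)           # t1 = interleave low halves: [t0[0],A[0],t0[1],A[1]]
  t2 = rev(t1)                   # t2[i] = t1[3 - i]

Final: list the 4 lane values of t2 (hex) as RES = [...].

RES = [0xb0, 0x64, 0xed, 0xb0]

t0 = [0xb0, 0x64, 0x9d, 0x64]
t1 = [0xb0, 0xed, 0x64, 0xb0]
t2 = [0xb0, 0x64, 0xed, 0xb0]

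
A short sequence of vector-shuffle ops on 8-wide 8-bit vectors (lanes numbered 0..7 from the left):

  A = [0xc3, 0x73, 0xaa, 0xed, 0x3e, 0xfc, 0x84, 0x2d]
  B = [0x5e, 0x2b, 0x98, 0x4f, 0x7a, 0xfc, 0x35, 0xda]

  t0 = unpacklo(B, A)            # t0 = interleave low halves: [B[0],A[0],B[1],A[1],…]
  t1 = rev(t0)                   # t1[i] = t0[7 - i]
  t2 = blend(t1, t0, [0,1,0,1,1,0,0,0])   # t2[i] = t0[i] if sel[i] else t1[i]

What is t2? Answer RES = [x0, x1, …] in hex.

RES = [ 0xed  0xc3  0xaa  0x73  0x98  0x2b  0xc3  0x5e ]

  t0: 5e c3 2b 73 98 aa 4f ed
  t1: ed 4f aa 98 73 2b c3 5e
  t2: ed c3 aa 73 98 2b c3 5e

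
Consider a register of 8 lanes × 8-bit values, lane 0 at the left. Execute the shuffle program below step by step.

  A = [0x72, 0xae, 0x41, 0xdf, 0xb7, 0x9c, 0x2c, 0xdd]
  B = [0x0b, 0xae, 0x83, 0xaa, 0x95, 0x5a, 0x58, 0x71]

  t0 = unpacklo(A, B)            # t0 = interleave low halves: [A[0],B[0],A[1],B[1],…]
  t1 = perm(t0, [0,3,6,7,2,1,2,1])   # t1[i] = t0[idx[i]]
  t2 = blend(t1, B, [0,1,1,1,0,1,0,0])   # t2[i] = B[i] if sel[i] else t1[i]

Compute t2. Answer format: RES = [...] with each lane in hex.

RES = [ 0x72  0xae  0x83  0xaa  0xae  0x5a  0xae  0x0b ]

→ t0 |72|0b|ae|ae|41|83|df|aa|
→ t1 |72|ae|df|aa|ae|0b|ae|0b|
→ t2 |72|ae|83|aa|ae|5a|ae|0b|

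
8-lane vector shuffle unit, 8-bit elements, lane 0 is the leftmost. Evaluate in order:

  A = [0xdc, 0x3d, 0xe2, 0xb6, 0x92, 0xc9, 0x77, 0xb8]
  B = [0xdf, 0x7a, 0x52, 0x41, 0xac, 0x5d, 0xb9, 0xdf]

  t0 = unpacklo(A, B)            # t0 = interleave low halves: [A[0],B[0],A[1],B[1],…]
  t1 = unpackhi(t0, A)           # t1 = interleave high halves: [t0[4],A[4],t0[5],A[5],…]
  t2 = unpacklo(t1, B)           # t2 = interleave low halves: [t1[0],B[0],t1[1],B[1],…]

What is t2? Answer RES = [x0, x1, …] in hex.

RES = [0xe2, 0xdf, 0x92, 0x7a, 0x52, 0x52, 0xc9, 0x41]

→ t0 |dc|df|3d|7a|e2|52|b6|41|
→ t1 |e2|92|52|c9|b6|77|41|b8|
→ t2 |e2|df|92|7a|52|52|c9|41|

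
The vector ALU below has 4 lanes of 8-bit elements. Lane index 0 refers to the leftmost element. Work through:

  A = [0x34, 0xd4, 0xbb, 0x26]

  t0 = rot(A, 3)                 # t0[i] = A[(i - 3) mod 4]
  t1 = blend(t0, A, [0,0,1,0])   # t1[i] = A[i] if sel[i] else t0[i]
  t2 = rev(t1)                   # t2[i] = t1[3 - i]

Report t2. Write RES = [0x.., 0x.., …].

  t0: d4 bb 26 34
  t1: d4 bb bb 34
  t2: 34 bb bb d4

RES = [0x34, 0xbb, 0xbb, 0xd4]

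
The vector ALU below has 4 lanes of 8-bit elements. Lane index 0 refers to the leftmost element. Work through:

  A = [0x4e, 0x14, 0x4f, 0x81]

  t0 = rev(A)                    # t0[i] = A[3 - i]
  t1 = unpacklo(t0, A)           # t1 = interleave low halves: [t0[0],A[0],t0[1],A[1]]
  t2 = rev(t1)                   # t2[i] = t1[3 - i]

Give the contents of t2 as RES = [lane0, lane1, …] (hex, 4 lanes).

t0 = [0x81, 0x4f, 0x14, 0x4e]
t1 = [0x81, 0x4e, 0x4f, 0x14]
t2 = [0x14, 0x4f, 0x4e, 0x81]

RES = [0x14, 0x4f, 0x4e, 0x81]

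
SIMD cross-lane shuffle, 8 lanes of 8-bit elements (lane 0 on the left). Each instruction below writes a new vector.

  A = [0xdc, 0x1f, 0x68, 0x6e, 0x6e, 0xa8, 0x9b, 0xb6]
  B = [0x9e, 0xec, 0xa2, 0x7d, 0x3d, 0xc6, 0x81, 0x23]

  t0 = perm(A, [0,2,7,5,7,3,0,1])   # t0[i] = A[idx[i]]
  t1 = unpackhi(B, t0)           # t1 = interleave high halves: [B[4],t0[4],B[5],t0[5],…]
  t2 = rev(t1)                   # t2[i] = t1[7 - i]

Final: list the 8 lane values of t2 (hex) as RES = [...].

RES = [ 0x1f  0x23  0xdc  0x81  0x6e  0xc6  0xb6  0x3d ]

t0 = [0xdc, 0x68, 0xb6, 0xa8, 0xb6, 0x6e, 0xdc, 0x1f]
t1 = [0x3d, 0xb6, 0xc6, 0x6e, 0x81, 0xdc, 0x23, 0x1f]
t2 = [0x1f, 0x23, 0xdc, 0x81, 0x6e, 0xc6, 0xb6, 0x3d]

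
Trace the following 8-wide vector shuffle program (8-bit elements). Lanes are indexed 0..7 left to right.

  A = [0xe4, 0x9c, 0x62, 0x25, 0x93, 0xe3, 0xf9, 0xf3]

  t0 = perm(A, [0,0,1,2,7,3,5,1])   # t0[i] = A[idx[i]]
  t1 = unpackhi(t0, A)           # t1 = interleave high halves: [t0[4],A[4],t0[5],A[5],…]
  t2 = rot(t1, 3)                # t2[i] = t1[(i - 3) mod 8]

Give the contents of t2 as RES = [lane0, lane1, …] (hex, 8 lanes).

→ t0 |e4|e4|9c|62|f3|25|e3|9c|
→ t1 |f3|93|25|e3|e3|f9|9c|f3|
→ t2 |f9|9c|f3|f3|93|25|e3|e3|

RES = [0xf9, 0x9c, 0xf3, 0xf3, 0x93, 0x25, 0xe3, 0xe3]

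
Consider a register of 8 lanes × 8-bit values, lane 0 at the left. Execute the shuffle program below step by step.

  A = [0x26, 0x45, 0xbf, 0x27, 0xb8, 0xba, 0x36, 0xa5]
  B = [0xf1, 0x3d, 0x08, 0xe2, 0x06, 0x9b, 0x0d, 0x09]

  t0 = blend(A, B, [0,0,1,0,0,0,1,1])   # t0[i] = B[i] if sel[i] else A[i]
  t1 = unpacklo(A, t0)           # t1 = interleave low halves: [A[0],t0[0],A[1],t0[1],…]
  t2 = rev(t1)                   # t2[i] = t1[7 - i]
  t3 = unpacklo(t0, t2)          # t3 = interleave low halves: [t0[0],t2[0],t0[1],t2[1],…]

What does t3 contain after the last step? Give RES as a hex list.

  t0: 26 45 08 27 b8 ba 0d 09
  t1: 26 26 45 45 bf 08 27 27
  t2: 27 27 08 bf 45 45 26 26
  t3: 26 27 45 27 08 08 27 bf

RES = [0x26, 0x27, 0x45, 0x27, 0x08, 0x08, 0x27, 0xbf]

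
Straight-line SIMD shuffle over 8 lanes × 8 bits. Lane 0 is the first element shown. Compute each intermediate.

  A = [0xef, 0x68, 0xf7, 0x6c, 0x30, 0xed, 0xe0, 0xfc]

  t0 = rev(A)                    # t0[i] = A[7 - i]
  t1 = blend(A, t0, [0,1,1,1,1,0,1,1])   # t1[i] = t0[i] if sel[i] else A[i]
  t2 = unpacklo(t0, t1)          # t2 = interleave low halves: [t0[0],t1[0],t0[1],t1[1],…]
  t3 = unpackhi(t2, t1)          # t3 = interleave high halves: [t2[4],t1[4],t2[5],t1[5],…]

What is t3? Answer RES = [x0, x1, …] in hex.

t0 = [0xfc, 0xe0, 0xed, 0x30, 0x6c, 0xf7, 0x68, 0xef]
t1 = [0xef, 0xe0, 0xed, 0x30, 0x6c, 0xed, 0x68, 0xef]
t2 = [0xfc, 0xef, 0xe0, 0xe0, 0xed, 0xed, 0x30, 0x30]
t3 = [0xed, 0x6c, 0xed, 0xed, 0x30, 0x68, 0x30, 0xef]

RES = [ 0xed  0x6c  0xed  0xed  0x30  0x68  0x30  0xef ]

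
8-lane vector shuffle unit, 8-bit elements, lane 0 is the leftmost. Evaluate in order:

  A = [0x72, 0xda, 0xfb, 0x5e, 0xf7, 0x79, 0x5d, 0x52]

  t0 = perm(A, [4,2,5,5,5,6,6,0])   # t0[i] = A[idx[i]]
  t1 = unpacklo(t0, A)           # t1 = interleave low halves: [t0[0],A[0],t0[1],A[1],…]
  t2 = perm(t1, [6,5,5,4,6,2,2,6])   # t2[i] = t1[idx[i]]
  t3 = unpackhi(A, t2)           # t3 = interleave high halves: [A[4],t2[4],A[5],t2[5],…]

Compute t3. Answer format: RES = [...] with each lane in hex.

→ t0 |f7|fb|79|79|79|5d|5d|72|
→ t1 |f7|72|fb|da|79|fb|79|5e|
→ t2 |79|fb|fb|79|79|fb|fb|79|
→ t3 |f7|79|79|fb|5d|fb|52|79|

RES = [ 0xf7  0x79  0x79  0xfb  0x5d  0xfb  0x52  0x79 ]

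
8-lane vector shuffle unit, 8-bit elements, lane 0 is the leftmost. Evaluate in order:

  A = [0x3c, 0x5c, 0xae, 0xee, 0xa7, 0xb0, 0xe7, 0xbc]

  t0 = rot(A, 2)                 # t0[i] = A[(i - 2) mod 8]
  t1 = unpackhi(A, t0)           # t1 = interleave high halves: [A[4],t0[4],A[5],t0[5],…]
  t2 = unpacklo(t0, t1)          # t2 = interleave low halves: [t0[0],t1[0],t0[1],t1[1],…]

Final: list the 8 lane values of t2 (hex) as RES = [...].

RES = [0xe7, 0xa7, 0xbc, 0xae, 0x3c, 0xb0, 0x5c, 0xee]

→ t0 |e7|bc|3c|5c|ae|ee|a7|b0|
→ t1 |a7|ae|b0|ee|e7|a7|bc|b0|
→ t2 |e7|a7|bc|ae|3c|b0|5c|ee|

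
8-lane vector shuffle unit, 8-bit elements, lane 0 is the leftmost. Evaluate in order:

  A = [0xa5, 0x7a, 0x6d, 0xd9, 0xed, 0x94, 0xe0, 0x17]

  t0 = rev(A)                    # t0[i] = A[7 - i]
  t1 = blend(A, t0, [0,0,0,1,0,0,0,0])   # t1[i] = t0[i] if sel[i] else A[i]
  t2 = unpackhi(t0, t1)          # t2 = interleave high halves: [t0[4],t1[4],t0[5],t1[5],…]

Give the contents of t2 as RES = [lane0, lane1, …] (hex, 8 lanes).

  t0: 17 e0 94 ed d9 6d 7a a5
  t1: a5 7a 6d ed ed 94 e0 17
  t2: d9 ed 6d 94 7a e0 a5 17

RES = [0xd9, 0xed, 0x6d, 0x94, 0x7a, 0xe0, 0xa5, 0x17]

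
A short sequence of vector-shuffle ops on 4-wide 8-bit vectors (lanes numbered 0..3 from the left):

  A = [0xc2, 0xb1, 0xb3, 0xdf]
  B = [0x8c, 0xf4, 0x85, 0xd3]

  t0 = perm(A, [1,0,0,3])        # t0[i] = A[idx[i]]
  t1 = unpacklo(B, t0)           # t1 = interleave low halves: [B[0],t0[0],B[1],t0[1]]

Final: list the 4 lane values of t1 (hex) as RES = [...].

t0 = [0xb1, 0xc2, 0xc2, 0xdf]
t1 = [0x8c, 0xb1, 0xf4, 0xc2]

RES = [0x8c, 0xb1, 0xf4, 0xc2]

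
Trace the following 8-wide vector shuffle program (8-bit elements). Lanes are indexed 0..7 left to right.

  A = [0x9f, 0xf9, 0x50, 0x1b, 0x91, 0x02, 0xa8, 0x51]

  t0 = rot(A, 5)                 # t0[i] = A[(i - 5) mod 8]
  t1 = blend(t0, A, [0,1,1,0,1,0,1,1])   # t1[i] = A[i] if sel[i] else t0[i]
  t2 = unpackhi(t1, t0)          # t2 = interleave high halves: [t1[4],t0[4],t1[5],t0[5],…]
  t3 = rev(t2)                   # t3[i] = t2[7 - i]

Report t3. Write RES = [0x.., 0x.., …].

RES = [0x50, 0x51, 0xf9, 0xa8, 0x9f, 0x9f, 0x51, 0x91]

t0 = [0x1b, 0x91, 0x02, 0xa8, 0x51, 0x9f, 0xf9, 0x50]
t1 = [0x1b, 0xf9, 0x50, 0xa8, 0x91, 0x9f, 0xa8, 0x51]
t2 = [0x91, 0x51, 0x9f, 0x9f, 0xa8, 0xf9, 0x51, 0x50]
t3 = [0x50, 0x51, 0xf9, 0xa8, 0x9f, 0x9f, 0x51, 0x91]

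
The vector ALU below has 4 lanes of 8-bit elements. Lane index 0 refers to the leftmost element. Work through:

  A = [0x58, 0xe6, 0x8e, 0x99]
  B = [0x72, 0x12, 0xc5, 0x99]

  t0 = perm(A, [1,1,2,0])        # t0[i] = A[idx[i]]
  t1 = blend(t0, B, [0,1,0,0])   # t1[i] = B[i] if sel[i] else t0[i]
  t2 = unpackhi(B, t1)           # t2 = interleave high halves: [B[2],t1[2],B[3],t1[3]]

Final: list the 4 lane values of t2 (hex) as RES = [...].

RES = [0xc5, 0x8e, 0x99, 0x58]

  t0: e6 e6 8e 58
  t1: e6 12 8e 58
  t2: c5 8e 99 58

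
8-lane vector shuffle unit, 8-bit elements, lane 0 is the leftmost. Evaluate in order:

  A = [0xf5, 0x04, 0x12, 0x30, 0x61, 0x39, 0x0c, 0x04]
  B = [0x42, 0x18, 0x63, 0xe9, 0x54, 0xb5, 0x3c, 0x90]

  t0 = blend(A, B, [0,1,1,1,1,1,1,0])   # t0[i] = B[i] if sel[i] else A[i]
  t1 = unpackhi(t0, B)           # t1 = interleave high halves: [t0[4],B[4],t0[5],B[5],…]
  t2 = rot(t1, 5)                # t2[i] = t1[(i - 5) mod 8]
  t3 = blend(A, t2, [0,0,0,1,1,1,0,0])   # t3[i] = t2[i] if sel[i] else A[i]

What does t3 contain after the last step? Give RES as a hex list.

RES = [0xf5, 0x04, 0x12, 0x04, 0x90, 0x54, 0x0c, 0x04]

→ t0 |f5|18|63|e9|54|b5|3c|04|
→ t1 |54|54|b5|b5|3c|3c|04|90|
→ t2 |b5|3c|3c|04|90|54|54|b5|
→ t3 |f5|04|12|04|90|54|0c|04|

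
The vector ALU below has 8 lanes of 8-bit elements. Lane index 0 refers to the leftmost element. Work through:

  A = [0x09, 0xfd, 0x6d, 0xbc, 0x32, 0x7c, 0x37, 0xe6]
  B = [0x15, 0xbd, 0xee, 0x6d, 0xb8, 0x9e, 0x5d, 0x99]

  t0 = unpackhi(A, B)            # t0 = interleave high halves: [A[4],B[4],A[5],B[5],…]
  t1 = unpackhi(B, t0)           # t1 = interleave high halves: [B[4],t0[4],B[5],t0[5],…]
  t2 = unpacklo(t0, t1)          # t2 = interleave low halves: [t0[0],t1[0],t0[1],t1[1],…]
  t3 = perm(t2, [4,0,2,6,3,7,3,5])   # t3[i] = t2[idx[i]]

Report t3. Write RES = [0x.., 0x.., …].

RES = [0x7c, 0x32, 0xb8, 0x9e, 0x37, 0x5d, 0x37, 0x9e]

t0 = [0x32, 0xb8, 0x7c, 0x9e, 0x37, 0x5d, 0xe6, 0x99]
t1 = [0xb8, 0x37, 0x9e, 0x5d, 0x5d, 0xe6, 0x99, 0x99]
t2 = [0x32, 0xb8, 0xb8, 0x37, 0x7c, 0x9e, 0x9e, 0x5d]
t3 = [0x7c, 0x32, 0xb8, 0x9e, 0x37, 0x5d, 0x37, 0x9e]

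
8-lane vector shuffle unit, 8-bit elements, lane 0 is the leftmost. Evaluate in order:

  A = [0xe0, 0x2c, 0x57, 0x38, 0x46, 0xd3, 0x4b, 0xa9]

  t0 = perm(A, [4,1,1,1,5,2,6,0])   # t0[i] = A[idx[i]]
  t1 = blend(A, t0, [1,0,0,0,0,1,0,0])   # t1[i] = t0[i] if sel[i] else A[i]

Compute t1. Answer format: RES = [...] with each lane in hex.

RES = [0x46, 0x2c, 0x57, 0x38, 0x46, 0x57, 0x4b, 0xa9]

→ t0 |46|2c|2c|2c|d3|57|4b|e0|
→ t1 |46|2c|57|38|46|57|4b|a9|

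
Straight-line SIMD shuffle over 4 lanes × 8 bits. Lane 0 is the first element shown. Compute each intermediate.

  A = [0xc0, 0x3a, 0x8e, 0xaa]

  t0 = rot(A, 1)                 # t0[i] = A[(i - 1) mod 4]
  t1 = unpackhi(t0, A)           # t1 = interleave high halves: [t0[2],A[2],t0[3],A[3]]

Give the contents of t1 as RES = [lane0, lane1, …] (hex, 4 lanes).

RES = [0x3a, 0x8e, 0x8e, 0xaa]

t0 = [0xaa, 0xc0, 0x3a, 0x8e]
t1 = [0x3a, 0x8e, 0x8e, 0xaa]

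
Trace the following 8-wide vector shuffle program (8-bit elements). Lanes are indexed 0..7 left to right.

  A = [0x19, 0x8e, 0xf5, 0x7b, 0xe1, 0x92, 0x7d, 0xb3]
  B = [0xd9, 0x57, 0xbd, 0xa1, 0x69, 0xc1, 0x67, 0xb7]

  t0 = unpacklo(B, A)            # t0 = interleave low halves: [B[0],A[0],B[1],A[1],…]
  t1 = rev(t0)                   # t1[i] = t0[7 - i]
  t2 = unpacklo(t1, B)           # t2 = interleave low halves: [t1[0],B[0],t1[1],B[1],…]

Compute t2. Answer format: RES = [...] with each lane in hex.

RES = [0x7b, 0xd9, 0xa1, 0x57, 0xf5, 0xbd, 0xbd, 0xa1]

  t0: d9 19 57 8e bd f5 a1 7b
  t1: 7b a1 f5 bd 8e 57 19 d9
  t2: 7b d9 a1 57 f5 bd bd a1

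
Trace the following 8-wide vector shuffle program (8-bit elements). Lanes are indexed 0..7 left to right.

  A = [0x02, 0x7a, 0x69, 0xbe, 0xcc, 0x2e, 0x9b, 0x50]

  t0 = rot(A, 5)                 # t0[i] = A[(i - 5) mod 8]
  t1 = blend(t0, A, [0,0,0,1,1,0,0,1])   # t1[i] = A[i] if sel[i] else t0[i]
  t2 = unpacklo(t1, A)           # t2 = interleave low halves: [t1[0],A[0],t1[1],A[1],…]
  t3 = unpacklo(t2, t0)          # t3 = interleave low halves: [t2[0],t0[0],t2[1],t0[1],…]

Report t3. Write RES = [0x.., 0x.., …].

→ t0 |be|cc|2e|9b|50|02|7a|69|
→ t1 |be|cc|2e|be|cc|02|7a|50|
→ t2 |be|02|cc|7a|2e|69|be|be|
→ t3 |be|be|02|cc|cc|2e|7a|9b|

RES = [ 0xbe  0xbe  0x02  0xcc  0xcc  0x2e  0x7a  0x9b ]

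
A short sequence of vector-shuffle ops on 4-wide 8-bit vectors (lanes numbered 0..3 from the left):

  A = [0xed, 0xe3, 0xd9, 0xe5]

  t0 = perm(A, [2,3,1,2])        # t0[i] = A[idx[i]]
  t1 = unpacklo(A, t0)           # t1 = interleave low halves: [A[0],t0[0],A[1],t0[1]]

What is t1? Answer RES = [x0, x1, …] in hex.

  t0: d9 e5 e3 d9
  t1: ed d9 e3 e5

RES = [0xed, 0xd9, 0xe3, 0xe5]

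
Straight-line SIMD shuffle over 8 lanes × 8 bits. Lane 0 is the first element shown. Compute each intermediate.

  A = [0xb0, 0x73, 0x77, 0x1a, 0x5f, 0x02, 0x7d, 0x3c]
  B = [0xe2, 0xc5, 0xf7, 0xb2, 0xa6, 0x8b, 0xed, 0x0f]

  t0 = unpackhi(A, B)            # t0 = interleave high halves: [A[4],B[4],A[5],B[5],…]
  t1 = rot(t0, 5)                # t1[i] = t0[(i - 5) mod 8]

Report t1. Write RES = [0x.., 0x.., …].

RES = [ 0x8b  0x7d  0xed  0x3c  0x0f  0x5f  0xa6  0x02 ]

t0 = [0x5f, 0xa6, 0x02, 0x8b, 0x7d, 0xed, 0x3c, 0x0f]
t1 = [0x8b, 0x7d, 0xed, 0x3c, 0x0f, 0x5f, 0xa6, 0x02]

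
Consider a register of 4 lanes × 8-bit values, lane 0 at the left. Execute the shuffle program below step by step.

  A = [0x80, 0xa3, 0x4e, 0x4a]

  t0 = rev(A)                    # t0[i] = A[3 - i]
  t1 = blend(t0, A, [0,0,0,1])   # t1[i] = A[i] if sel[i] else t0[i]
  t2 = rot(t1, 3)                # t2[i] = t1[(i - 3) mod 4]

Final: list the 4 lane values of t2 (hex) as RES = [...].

t0 = [0x4a, 0x4e, 0xa3, 0x80]
t1 = [0x4a, 0x4e, 0xa3, 0x4a]
t2 = [0x4e, 0xa3, 0x4a, 0x4a]

RES = [0x4e, 0xa3, 0x4a, 0x4a]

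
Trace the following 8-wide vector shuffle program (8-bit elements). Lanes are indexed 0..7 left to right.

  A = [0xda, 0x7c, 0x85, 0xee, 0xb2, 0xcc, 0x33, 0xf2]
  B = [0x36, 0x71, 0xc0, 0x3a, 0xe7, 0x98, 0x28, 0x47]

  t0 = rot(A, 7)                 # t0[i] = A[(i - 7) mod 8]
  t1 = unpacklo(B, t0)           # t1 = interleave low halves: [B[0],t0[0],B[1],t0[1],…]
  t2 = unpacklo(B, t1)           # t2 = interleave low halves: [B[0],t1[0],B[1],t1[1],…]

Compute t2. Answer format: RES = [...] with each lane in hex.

RES = [ 0x36  0x36  0x71  0x7c  0xc0  0x71  0x3a  0x85 ]

t0 = [0x7c, 0x85, 0xee, 0xb2, 0xcc, 0x33, 0xf2, 0xda]
t1 = [0x36, 0x7c, 0x71, 0x85, 0xc0, 0xee, 0x3a, 0xb2]
t2 = [0x36, 0x36, 0x71, 0x7c, 0xc0, 0x71, 0x3a, 0x85]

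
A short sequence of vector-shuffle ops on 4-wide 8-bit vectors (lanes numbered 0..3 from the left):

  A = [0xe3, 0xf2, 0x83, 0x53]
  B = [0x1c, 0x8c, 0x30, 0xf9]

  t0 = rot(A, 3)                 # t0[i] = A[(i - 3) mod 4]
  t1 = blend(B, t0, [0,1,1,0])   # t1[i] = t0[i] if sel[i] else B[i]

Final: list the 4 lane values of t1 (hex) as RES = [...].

→ t0 |f2|83|53|e3|
→ t1 |1c|83|53|f9|

RES = [0x1c, 0x83, 0x53, 0xf9]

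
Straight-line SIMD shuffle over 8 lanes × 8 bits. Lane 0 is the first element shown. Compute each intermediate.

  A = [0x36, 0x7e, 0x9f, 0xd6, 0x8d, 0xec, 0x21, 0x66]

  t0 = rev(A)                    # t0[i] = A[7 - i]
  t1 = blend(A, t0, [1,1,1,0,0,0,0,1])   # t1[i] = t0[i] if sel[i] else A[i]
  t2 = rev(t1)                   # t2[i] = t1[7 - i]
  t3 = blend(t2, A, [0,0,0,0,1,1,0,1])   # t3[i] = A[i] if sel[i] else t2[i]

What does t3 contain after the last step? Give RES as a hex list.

RES = [0x36, 0x21, 0xec, 0x8d, 0x8d, 0xec, 0x21, 0x66]

→ t0 |66|21|ec|8d|d6|9f|7e|36|
→ t1 |66|21|ec|d6|8d|ec|21|36|
→ t2 |36|21|ec|8d|d6|ec|21|66|
→ t3 |36|21|ec|8d|8d|ec|21|66|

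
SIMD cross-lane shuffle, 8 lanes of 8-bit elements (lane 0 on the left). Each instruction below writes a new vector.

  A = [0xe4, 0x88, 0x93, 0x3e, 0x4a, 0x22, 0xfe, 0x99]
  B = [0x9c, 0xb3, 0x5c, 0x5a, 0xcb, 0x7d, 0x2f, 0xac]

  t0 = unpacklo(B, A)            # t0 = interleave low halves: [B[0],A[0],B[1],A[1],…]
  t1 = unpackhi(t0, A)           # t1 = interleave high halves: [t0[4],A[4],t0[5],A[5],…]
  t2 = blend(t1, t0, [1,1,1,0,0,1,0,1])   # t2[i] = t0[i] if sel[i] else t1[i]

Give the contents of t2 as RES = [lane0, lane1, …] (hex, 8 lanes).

t0 = [0x9c, 0xe4, 0xb3, 0x88, 0x5c, 0x93, 0x5a, 0x3e]
t1 = [0x5c, 0x4a, 0x93, 0x22, 0x5a, 0xfe, 0x3e, 0x99]
t2 = [0x9c, 0xe4, 0xb3, 0x22, 0x5a, 0x93, 0x3e, 0x3e]

RES = [ 0x9c  0xe4  0xb3  0x22  0x5a  0x93  0x3e  0x3e ]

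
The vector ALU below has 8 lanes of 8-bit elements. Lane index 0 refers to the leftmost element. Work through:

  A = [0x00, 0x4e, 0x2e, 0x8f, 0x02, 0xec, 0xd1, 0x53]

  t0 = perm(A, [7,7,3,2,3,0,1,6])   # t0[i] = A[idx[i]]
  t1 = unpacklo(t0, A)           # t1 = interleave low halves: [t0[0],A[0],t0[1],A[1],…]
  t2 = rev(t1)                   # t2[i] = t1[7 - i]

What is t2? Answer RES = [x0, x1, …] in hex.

RES = [0x8f, 0x2e, 0x2e, 0x8f, 0x4e, 0x53, 0x00, 0x53]

t0 = [0x53, 0x53, 0x8f, 0x2e, 0x8f, 0x00, 0x4e, 0xd1]
t1 = [0x53, 0x00, 0x53, 0x4e, 0x8f, 0x2e, 0x2e, 0x8f]
t2 = [0x8f, 0x2e, 0x2e, 0x8f, 0x4e, 0x53, 0x00, 0x53]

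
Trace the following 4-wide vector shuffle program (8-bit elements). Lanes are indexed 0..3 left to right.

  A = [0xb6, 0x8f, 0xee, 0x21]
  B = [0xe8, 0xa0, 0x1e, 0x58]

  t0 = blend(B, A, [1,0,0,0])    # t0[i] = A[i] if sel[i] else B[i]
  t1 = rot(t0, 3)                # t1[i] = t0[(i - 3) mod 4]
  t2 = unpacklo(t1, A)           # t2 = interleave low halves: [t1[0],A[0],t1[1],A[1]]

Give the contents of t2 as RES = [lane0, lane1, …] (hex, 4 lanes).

→ t0 |b6|a0|1e|58|
→ t1 |a0|1e|58|b6|
→ t2 |a0|b6|1e|8f|

RES = [0xa0, 0xb6, 0x1e, 0x8f]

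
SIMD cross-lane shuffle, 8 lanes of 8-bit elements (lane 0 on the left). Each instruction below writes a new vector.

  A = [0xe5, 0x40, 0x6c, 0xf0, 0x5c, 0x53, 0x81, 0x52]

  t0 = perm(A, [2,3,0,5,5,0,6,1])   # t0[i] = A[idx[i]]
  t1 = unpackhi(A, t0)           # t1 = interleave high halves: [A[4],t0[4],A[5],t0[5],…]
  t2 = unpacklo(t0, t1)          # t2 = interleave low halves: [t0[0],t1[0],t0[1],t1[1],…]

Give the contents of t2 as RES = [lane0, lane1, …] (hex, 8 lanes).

  t0: 6c f0 e5 53 53 e5 81 40
  t1: 5c 53 53 e5 81 81 52 40
  t2: 6c 5c f0 53 e5 53 53 e5

RES = [0x6c, 0x5c, 0xf0, 0x53, 0xe5, 0x53, 0x53, 0xe5]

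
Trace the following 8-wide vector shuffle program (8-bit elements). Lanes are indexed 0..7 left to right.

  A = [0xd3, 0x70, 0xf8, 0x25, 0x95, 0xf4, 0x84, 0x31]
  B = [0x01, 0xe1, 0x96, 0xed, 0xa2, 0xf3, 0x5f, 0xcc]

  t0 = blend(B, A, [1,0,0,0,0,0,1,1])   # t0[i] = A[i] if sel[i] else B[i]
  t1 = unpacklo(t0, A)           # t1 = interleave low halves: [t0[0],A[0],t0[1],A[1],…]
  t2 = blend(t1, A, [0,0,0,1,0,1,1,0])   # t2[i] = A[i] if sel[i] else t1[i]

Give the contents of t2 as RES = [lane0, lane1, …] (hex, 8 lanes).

RES = [0xd3, 0xd3, 0xe1, 0x25, 0x96, 0xf4, 0x84, 0x25]

t0 = [0xd3, 0xe1, 0x96, 0xed, 0xa2, 0xf3, 0x84, 0x31]
t1 = [0xd3, 0xd3, 0xe1, 0x70, 0x96, 0xf8, 0xed, 0x25]
t2 = [0xd3, 0xd3, 0xe1, 0x25, 0x96, 0xf4, 0x84, 0x25]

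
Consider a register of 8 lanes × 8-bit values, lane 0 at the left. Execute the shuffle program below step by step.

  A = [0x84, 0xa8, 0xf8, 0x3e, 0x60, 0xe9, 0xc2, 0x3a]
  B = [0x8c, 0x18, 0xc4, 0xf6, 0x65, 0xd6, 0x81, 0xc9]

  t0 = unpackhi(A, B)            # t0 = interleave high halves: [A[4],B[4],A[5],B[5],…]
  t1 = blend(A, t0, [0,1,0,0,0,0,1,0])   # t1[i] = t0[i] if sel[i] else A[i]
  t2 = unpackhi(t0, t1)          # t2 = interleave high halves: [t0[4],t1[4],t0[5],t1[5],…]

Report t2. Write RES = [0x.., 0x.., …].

RES = [0xc2, 0x60, 0x81, 0xe9, 0x3a, 0x3a, 0xc9, 0x3a]

t0 = [0x60, 0x65, 0xe9, 0xd6, 0xc2, 0x81, 0x3a, 0xc9]
t1 = [0x84, 0x65, 0xf8, 0x3e, 0x60, 0xe9, 0x3a, 0x3a]
t2 = [0xc2, 0x60, 0x81, 0xe9, 0x3a, 0x3a, 0xc9, 0x3a]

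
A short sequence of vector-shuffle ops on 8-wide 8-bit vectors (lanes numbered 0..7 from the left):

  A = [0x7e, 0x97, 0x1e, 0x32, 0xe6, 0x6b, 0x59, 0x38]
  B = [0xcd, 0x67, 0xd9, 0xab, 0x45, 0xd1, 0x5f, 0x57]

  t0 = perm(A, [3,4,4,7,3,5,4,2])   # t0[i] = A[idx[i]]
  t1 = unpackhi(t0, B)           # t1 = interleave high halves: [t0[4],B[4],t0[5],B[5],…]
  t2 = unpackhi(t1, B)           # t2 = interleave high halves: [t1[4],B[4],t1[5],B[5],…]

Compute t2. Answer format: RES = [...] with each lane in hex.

→ t0 |32|e6|e6|38|32|6b|e6|1e|
→ t1 |32|45|6b|d1|e6|5f|1e|57|
→ t2 |e6|45|5f|d1|1e|5f|57|57|

RES = [0xe6, 0x45, 0x5f, 0xd1, 0x1e, 0x5f, 0x57, 0x57]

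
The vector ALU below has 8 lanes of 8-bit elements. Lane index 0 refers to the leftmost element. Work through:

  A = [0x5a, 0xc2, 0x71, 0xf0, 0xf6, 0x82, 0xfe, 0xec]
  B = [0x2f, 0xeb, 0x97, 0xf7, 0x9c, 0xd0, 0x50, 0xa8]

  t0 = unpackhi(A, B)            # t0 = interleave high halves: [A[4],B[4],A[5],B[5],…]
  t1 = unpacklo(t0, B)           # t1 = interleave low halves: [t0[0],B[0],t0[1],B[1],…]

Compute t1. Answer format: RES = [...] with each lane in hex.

RES = [0xf6, 0x2f, 0x9c, 0xeb, 0x82, 0x97, 0xd0, 0xf7]

  t0: f6 9c 82 d0 fe 50 ec a8
  t1: f6 2f 9c eb 82 97 d0 f7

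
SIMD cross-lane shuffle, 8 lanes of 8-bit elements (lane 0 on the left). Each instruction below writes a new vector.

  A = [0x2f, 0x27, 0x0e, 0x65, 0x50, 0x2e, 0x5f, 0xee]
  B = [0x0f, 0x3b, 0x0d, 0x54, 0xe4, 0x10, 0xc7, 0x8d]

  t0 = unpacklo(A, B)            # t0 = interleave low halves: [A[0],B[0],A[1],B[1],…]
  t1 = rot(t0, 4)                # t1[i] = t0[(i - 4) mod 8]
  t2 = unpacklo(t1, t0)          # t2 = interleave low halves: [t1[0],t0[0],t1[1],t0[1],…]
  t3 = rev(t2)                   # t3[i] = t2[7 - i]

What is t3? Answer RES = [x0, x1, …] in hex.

t0 = [0x2f, 0x0f, 0x27, 0x3b, 0x0e, 0x0d, 0x65, 0x54]
t1 = [0x0e, 0x0d, 0x65, 0x54, 0x2f, 0x0f, 0x27, 0x3b]
t2 = [0x0e, 0x2f, 0x0d, 0x0f, 0x65, 0x27, 0x54, 0x3b]
t3 = [0x3b, 0x54, 0x27, 0x65, 0x0f, 0x0d, 0x2f, 0x0e]

RES = [ 0x3b  0x54  0x27  0x65  0x0f  0x0d  0x2f  0x0e ]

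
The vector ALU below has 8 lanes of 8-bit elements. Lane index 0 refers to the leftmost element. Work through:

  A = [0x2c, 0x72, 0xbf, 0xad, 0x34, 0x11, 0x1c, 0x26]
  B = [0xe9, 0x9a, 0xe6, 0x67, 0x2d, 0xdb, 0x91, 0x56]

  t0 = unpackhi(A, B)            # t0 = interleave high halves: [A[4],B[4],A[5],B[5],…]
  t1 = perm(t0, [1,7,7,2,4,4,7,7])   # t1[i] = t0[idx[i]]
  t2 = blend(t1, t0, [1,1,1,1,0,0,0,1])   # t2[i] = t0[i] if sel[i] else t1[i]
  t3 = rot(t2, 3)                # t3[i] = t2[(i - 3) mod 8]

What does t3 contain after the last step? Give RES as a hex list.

→ t0 |34|2d|11|db|1c|91|26|56|
→ t1 |2d|56|56|11|1c|1c|56|56|
→ t2 |34|2d|11|db|1c|1c|56|56|
→ t3 |1c|56|56|34|2d|11|db|1c|

RES = [0x1c, 0x56, 0x56, 0x34, 0x2d, 0x11, 0xdb, 0x1c]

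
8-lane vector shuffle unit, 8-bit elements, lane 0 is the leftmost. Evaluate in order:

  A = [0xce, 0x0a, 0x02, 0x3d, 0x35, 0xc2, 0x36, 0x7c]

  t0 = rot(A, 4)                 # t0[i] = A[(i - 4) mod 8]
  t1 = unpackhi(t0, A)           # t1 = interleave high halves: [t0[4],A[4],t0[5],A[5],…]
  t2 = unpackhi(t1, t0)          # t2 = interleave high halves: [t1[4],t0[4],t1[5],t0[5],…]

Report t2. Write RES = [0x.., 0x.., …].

RES = [ 0x02  0xce  0x36  0x0a  0x3d  0x02  0x7c  0x3d ]

→ t0 |35|c2|36|7c|ce|0a|02|3d|
→ t1 |ce|35|0a|c2|02|36|3d|7c|
→ t2 |02|ce|36|0a|3d|02|7c|3d|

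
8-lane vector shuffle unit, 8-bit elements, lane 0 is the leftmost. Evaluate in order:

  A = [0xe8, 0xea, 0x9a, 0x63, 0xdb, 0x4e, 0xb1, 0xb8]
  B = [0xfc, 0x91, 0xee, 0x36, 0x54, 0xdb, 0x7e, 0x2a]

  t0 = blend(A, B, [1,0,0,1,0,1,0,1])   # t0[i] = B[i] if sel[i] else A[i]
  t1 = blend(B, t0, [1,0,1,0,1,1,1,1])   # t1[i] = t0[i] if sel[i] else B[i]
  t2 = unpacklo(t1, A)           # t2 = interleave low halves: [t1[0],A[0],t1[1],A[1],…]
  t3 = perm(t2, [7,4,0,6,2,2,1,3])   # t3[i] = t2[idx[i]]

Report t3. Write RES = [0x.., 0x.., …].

→ t0 |fc|ea|9a|36|db|db|b1|2a|
→ t1 |fc|91|9a|36|db|db|b1|2a|
→ t2 |fc|e8|91|ea|9a|9a|36|63|
→ t3 |63|9a|fc|36|91|91|e8|ea|

RES = [0x63, 0x9a, 0xfc, 0x36, 0x91, 0x91, 0xe8, 0xea]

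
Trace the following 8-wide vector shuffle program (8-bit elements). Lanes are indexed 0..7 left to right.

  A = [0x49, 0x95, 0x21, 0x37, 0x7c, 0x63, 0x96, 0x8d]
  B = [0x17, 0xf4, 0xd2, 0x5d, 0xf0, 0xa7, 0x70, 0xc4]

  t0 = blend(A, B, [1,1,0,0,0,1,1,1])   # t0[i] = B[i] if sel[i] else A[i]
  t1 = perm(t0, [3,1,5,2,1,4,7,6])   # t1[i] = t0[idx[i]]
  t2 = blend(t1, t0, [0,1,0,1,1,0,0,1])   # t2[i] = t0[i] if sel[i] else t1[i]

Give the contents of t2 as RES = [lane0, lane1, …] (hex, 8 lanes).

t0 = [0x17, 0xf4, 0x21, 0x37, 0x7c, 0xa7, 0x70, 0xc4]
t1 = [0x37, 0xf4, 0xa7, 0x21, 0xf4, 0x7c, 0xc4, 0x70]
t2 = [0x37, 0xf4, 0xa7, 0x37, 0x7c, 0x7c, 0xc4, 0xc4]

RES = [0x37, 0xf4, 0xa7, 0x37, 0x7c, 0x7c, 0xc4, 0xc4]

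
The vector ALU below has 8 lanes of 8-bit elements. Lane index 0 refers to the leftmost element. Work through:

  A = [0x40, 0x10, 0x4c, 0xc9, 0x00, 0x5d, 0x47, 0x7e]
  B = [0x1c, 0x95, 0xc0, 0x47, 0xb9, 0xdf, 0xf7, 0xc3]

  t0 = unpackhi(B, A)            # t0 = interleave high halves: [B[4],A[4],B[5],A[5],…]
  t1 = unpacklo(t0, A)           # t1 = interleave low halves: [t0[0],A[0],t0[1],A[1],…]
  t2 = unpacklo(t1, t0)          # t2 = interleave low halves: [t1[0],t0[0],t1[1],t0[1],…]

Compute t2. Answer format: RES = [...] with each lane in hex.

t0 = [0xb9, 0x00, 0xdf, 0x5d, 0xf7, 0x47, 0xc3, 0x7e]
t1 = [0xb9, 0x40, 0x00, 0x10, 0xdf, 0x4c, 0x5d, 0xc9]
t2 = [0xb9, 0xb9, 0x40, 0x00, 0x00, 0xdf, 0x10, 0x5d]

RES = [0xb9, 0xb9, 0x40, 0x00, 0x00, 0xdf, 0x10, 0x5d]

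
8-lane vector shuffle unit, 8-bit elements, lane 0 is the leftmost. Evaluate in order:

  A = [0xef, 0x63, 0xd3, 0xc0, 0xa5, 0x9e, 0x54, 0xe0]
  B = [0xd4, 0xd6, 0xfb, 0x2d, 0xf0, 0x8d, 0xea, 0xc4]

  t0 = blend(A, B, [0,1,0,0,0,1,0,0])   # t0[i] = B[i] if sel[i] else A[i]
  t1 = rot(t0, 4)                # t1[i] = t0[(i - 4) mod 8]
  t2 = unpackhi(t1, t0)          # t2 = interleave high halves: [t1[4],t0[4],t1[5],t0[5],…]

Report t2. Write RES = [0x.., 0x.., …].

RES = [0xef, 0xa5, 0xd6, 0x8d, 0xd3, 0x54, 0xc0, 0xe0]

→ t0 |ef|d6|d3|c0|a5|8d|54|e0|
→ t1 |a5|8d|54|e0|ef|d6|d3|c0|
→ t2 |ef|a5|d6|8d|d3|54|c0|e0|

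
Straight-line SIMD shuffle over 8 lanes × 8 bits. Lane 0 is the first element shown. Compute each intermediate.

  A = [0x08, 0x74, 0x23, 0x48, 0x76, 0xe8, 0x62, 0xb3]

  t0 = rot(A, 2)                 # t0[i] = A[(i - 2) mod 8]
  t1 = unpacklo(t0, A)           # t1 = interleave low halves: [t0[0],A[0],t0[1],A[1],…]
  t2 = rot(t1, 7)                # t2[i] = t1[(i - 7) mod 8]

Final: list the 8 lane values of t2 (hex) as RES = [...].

RES = [ 0x08  0xb3  0x74  0x08  0x23  0x74  0x48  0x62 ]

  t0: 62 b3 08 74 23 48 76 e8
  t1: 62 08 b3 74 08 23 74 48
  t2: 08 b3 74 08 23 74 48 62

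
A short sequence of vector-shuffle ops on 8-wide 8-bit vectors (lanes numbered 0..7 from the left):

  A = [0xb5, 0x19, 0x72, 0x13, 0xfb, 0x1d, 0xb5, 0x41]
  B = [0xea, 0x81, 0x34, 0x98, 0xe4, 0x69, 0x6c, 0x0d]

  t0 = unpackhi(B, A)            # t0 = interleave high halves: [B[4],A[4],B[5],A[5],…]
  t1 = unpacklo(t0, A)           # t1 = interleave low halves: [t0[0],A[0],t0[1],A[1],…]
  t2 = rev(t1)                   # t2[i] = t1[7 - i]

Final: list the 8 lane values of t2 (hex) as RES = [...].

→ t0 |e4|fb|69|1d|6c|b5|0d|41|
→ t1 |e4|b5|fb|19|69|72|1d|13|
→ t2 |13|1d|72|69|19|fb|b5|e4|

RES = [ 0x13  0x1d  0x72  0x69  0x19  0xfb  0xb5  0xe4 ]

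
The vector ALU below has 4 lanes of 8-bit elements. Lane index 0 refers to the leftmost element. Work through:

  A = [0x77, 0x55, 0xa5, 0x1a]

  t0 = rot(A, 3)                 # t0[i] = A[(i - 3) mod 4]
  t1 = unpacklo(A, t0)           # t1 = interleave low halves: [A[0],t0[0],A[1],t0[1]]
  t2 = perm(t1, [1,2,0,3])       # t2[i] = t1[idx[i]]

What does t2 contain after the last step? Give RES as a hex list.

RES = [0x55, 0x55, 0x77, 0xa5]

  t0: 55 a5 1a 77
  t1: 77 55 55 a5
  t2: 55 55 77 a5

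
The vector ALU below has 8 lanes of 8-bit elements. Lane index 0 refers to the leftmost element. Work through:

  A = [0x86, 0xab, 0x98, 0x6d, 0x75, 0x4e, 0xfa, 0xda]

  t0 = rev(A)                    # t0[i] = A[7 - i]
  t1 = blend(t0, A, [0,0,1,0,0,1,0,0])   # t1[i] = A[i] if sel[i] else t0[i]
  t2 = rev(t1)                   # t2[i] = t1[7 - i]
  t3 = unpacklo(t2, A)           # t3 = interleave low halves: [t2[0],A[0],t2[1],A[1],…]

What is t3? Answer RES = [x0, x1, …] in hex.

RES = [0x86, 0x86, 0xab, 0xab, 0x4e, 0x98, 0x6d, 0x6d]

t0 = [0xda, 0xfa, 0x4e, 0x75, 0x6d, 0x98, 0xab, 0x86]
t1 = [0xda, 0xfa, 0x98, 0x75, 0x6d, 0x4e, 0xab, 0x86]
t2 = [0x86, 0xab, 0x4e, 0x6d, 0x75, 0x98, 0xfa, 0xda]
t3 = [0x86, 0x86, 0xab, 0xab, 0x4e, 0x98, 0x6d, 0x6d]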